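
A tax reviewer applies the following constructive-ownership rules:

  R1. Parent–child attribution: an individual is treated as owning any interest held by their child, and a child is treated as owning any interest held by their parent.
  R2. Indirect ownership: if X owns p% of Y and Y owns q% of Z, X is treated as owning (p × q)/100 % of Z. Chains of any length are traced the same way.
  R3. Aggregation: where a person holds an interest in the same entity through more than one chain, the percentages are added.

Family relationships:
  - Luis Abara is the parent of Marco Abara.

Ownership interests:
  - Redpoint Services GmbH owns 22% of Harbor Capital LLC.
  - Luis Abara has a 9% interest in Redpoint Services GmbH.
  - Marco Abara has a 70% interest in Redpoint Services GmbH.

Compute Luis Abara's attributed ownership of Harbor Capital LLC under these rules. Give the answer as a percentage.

17.38%

By parent–child attribution (R1), Luis Abara is treated as also owning Marco Abara's interest in Redpoint Services GmbH, giving 9% + 70% = 79%.
Chain via Redpoint Services GmbH (R2): 79% × 22% = 17.38% of Harbor Capital LLC.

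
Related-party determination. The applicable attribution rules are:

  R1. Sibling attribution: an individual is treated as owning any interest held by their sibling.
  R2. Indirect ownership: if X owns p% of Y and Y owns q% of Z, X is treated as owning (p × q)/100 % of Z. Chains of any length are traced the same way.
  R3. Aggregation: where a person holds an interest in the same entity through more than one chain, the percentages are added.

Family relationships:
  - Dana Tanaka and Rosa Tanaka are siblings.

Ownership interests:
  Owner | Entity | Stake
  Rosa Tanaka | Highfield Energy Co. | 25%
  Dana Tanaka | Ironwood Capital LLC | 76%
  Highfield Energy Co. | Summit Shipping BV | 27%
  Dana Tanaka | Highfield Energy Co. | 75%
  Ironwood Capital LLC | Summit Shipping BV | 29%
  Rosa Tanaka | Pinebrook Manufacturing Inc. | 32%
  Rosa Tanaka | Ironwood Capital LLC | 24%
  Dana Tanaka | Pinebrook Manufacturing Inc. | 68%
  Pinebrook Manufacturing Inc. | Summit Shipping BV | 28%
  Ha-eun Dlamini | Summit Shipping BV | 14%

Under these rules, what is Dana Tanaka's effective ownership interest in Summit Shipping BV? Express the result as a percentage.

By sibling attribution (R1), Dana Tanaka is treated as also owning Rosa Tanaka's interest in Highfield Energy Co, giving 75% + 25% = 100%.
By sibling attribution (R1), Dana Tanaka is treated as also owning Rosa Tanaka's interest in Pinebrook Manufacturing Inc, giving 68% + 32% = 100%.
By sibling attribution (R1), Dana Tanaka is treated as also owning Rosa Tanaka's interest in Ironwood Capital LLC, giving 76% + 24% = 100%.
Chain via Highfield Energy Co. (R2): 100% × 27% = 27% of Summit Shipping BV.
Chain via Pinebrook Manufacturing Inc. (R2): 100% × 28% = 28% of Summit Shipping BV.
Chain via Ironwood Capital LLC (R2): 100% × 29% = 29% of Summit Shipping BV.
Aggregating (R3): 27% + 28% + 29% = 84%.

84%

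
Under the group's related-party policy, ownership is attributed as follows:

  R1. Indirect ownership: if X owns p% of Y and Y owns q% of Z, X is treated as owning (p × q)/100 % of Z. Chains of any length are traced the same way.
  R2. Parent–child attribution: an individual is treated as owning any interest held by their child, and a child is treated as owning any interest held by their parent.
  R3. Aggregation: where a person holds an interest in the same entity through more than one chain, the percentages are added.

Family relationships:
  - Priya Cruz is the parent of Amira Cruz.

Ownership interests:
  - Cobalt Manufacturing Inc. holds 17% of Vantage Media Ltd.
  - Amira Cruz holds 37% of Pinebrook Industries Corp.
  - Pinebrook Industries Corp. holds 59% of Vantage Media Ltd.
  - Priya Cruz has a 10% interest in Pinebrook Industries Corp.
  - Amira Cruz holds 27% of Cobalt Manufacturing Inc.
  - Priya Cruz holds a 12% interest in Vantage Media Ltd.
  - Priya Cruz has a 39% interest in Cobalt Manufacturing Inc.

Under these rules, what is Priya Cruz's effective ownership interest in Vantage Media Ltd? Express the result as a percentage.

By parent–child attribution (R2), Priya Cruz is treated as also owning Amira Cruz's interest in Pinebrook Industries Corp, giving 10% + 37% = 47%.
By parent–child attribution (R2), Priya Cruz is treated as also owning Amira Cruz's interest in Cobalt Manufacturing Inc, giving 39% + 27% = 66%.
Chain via Pinebrook Industries Corp. (R1): 47% × 59% = 27.73% of Vantage Media Ltd.
Chain via Cobalt Manufacturing Inc. (R1): 66% × 17% = 11.22% of Vantage Media Ltd.
Direct interest in Vantage Media Ltd: 12%.
Aggregating (R3): 27.73% + 11.22% + 12% = 50.95%.

50.95%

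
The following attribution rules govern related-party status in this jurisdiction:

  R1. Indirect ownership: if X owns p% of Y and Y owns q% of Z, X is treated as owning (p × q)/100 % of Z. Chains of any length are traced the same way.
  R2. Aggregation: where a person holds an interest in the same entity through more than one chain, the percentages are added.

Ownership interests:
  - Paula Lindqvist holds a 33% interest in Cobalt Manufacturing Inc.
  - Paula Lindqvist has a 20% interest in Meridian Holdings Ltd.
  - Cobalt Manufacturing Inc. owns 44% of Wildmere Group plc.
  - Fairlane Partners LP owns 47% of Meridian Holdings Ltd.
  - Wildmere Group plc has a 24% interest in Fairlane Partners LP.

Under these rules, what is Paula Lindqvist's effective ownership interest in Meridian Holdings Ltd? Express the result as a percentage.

Chain via Cobalt Manufacturing Inc. → Wildmere Group plc → Fairlane Partners LP (R1): 33% × 44% × 24% × 47% = 1.637856% of Meridian Holdings Ltd.
Direct interest in Meridian Holdings Ltd: 20%.
Aggregating (R2): 1.637856% + 20% = 21.637856%.

21.637856%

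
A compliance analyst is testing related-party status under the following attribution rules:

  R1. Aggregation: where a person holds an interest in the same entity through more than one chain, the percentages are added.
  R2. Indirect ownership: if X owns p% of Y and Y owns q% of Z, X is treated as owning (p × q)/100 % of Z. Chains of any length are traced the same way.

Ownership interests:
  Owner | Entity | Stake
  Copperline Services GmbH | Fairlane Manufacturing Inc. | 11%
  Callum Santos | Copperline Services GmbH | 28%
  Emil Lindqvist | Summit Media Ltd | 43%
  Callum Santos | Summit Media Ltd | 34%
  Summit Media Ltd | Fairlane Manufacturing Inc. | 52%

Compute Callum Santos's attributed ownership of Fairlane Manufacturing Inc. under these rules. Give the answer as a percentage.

Chain via Summit Media Ltd (R2): 34% × 52% = 17.68% of Fairlane Manufacturing Inc.
Chain via Copperline Services GmbH (R2): 28% × 11% = 3.08% of Fairlane Manufacturing Inc.
Aggregating (R1): 17.68% + 3.08% = 20.76%.

20.76%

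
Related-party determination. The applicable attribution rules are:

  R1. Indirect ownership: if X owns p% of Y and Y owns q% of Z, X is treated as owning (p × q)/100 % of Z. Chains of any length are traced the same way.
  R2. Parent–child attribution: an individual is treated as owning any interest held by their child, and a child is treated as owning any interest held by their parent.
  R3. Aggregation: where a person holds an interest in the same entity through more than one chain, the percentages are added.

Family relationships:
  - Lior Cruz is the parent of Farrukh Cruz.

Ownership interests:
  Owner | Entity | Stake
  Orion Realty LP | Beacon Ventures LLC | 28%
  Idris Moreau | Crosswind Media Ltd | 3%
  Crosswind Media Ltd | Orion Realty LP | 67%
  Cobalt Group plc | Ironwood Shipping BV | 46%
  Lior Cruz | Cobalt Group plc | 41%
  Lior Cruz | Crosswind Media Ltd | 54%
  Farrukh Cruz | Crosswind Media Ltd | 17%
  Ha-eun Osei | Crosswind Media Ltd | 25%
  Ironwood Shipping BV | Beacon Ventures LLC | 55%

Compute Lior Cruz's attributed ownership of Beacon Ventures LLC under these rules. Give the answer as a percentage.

By parent–child attribution (R2), Lior Cruz is treated as also owning Farrukh Cruz's interest in Crosswind Media Ltd, giving 54% + 17% = 71%.
Chain via Cobalt Group plc → Ironwood Shipping BV (R1): 41% × 46% × 55% = 10.373% of Beacon Ventures LLC.
Chain via Crosswind Media Ltd → Orion Realty LP (R1): 71% × 67% × 28% = 13.3196% of Beacon Ventures LLC.
Aggregating (R3): 10.373% + 13.3196% = 23.6926%.

23.6926%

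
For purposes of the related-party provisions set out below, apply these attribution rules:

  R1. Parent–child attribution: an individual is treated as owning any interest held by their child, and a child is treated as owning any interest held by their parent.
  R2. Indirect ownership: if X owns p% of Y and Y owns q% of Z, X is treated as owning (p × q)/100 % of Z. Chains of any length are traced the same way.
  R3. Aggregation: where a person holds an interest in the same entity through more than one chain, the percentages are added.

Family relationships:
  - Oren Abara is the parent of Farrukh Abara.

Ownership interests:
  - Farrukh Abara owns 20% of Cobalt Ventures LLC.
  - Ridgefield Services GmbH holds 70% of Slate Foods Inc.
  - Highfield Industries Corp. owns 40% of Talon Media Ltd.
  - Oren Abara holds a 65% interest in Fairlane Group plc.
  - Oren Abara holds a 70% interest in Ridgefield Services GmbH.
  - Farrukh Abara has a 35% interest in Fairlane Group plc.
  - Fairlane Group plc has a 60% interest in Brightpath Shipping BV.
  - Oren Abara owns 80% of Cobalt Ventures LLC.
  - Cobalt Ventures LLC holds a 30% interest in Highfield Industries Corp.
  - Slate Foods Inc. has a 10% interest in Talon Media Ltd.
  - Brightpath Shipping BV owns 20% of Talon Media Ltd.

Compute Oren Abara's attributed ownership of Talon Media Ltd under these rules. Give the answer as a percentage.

28.9%

By parent–child attribution (R1), Oren Abara is treated as also owning Farrukh Abara's interest in Cobalt Ventures LLC, giving 80% + 20% = 100%.
By parent–child attribution (R1), Oren Abara is treated as also owning Farrukh Abara's interest in Fairlane Group plc, giving 65% + 35% = 100%.
Chain via Cobalt Ventures LLC → Highfield Industries Corp. (R2): 100% × 30% × 40% = 12% of Talon Media Ltd.
Chain via Ridgefield Services GmbH → Slate Foods Inc. (R2): 70% × 70% × 10% = 4.9% of Talon Media Ltd.
Chain via Fairlane Group plc → Brightpath Shipping BV (R2): 100% × 60% × 20% = 12% of Talon Media Ltd.
Aggregating (R3): 12% + 4.9% + 12% = 28.9%.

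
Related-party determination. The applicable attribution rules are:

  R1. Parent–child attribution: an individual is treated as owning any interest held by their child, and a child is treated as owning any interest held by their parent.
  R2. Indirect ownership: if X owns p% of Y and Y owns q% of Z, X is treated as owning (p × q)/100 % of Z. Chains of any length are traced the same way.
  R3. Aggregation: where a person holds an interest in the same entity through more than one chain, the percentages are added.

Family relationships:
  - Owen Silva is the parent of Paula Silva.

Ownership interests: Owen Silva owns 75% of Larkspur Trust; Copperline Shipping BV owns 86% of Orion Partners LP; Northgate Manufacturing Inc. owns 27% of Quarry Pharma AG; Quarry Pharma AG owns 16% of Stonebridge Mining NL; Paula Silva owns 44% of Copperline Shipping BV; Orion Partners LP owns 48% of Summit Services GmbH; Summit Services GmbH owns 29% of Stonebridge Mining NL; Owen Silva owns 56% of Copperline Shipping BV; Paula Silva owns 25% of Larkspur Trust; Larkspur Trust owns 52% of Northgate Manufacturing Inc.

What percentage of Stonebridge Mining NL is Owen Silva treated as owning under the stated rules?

By parent–child attribution (R1), Owen Silva is treated as also owning Paula Silva's interest in Copperline Shipping BV, giving 56% + 44% = 100%.
By parent–child attribution (R1), Owen Silva is treated as also owning Paula Silva's interest in Larkspur Trust, giving 75% + 25% = 100%.
Chain via Copperline Shipping BV → Orion Partners LP → Summit Services GmbH (R2): 100% × 86% × 48% × 29% = 11.9712% of Stonebridge Mining NL.
Chain via Larkspur Trust → Northgate Manufacturing Inc. → Quarry Pharma AG (R2): 100% × 52% × 27% × 16% = 2.2464% of Stonebridge Mining NL.
Aggregating (R3): 11.9712% + 2.2464% = 14.2176%.

14.2176%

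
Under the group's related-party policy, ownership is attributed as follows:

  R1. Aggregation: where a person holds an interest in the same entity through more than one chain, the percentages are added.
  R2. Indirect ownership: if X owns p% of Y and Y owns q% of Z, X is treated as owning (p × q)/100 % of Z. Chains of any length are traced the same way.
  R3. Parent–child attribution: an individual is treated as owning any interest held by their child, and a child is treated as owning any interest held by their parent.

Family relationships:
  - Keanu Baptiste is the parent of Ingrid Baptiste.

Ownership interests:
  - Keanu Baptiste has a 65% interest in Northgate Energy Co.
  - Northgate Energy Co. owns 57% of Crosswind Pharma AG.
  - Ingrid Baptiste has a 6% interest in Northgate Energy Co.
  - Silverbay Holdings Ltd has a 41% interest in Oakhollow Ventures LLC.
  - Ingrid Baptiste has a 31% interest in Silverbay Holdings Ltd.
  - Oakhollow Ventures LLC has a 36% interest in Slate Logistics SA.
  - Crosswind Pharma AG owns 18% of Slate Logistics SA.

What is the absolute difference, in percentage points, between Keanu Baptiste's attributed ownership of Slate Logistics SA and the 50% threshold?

38.1398

By parent–child attribution (R3), Keanu Baptiste is treated as also owning Ingrid Baptiste's interest in Northgate Energy Co, giving 65% + 6% = 71%.
By parent–child attribution (R3), Keanu Baptiste is treated as owning Ingrid Baptiste's 31% interest in Silverbay Holdings Ltd.
Chain via Northgate Energy Co. → Crosswind Pharma AG (R2): 71% × 57% × 18% = 7.2846% of Slate Logistics SA.
Chain via Silverbay Holdings Ltd → Oakhollow Ventures LLC (R2): 31% × 41% × 36% = 4.5756% of Slate Logistics SA.
Aggregating (R1): 7.2846% + 4.5756% = 11.8602%.
11.8602% falls short of the 50% threshold by 38.1398 percentage points.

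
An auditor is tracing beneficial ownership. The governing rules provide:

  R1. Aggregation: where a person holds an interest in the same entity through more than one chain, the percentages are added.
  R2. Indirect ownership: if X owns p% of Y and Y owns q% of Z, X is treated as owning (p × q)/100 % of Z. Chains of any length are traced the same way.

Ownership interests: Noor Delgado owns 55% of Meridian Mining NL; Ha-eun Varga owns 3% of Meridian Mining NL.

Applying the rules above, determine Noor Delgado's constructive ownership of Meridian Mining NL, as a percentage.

55%

Direct interest in Meridian Mining NL: 55%.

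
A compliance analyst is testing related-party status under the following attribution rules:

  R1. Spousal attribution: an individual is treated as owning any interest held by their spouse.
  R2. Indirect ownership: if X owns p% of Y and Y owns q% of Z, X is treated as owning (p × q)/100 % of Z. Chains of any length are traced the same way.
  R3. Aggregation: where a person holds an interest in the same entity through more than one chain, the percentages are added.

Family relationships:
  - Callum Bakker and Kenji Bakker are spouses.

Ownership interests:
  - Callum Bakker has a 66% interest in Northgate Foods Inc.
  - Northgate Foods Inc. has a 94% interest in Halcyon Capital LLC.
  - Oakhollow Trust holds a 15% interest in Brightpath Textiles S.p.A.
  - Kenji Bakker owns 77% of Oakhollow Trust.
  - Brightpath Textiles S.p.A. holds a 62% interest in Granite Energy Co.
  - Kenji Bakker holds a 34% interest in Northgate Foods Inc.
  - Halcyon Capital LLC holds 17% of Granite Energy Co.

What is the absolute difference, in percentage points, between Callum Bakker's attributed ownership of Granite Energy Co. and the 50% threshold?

By spousal attribution (R1), Callum Bakker is treated as also owning Kenji Bakker's interest in Northgate Foods Inc, giving 66% + 34% = 100%.
By spousal attribution (R1), Callum Bakker is treated as owning Kenji Bakker's 77% interest in Oakhollow Trust.
Chain via Northgate Foods Inc. → Halcyon Capital LLC (R2): 100% × 94% × 17% = 15.98% of Granite Energy Co.
Chain via Oakhollow Trust → Brightpath Textiles S.p.A. (R2): 77% × 15% × 62% = 7.161% of Granite Energy Co.
Aggregating (R3): 15.98% + 7.161% = 23.141%.
23.141% falls short of the 50% threshold by 26.859 percentage points.

26.859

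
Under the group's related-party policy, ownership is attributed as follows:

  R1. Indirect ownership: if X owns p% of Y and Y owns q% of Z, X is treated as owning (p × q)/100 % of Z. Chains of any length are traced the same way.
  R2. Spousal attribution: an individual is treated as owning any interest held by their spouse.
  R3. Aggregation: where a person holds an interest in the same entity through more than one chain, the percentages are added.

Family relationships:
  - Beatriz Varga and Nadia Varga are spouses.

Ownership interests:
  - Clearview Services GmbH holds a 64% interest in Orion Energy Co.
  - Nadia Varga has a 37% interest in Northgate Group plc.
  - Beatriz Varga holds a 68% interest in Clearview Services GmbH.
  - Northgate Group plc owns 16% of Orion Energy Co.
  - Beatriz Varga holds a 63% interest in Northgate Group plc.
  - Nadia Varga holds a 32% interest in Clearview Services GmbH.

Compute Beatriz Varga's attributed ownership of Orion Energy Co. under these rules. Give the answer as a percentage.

By spousal attribution (R2), Beatriz Varga is treated as also owning Nadia Varga's interest in Northgate Group plc, giving 63% + 37% = 100%.
By spousal attribution (R2), Beatriz Varga is treated as also owning Nadia Varga's interest in Clearview Services GmbH, giving 68% + 32% = 100%.
Chain via Northgate Group plc (R1): 100% × 16% = 16% of Orion Energy Co.
Chain via Clearview Services GmbH (R1): 100% × 64% = 64% of Orion Energy Co.
Aggregating (R3): 16% + 64% = 80%.

80%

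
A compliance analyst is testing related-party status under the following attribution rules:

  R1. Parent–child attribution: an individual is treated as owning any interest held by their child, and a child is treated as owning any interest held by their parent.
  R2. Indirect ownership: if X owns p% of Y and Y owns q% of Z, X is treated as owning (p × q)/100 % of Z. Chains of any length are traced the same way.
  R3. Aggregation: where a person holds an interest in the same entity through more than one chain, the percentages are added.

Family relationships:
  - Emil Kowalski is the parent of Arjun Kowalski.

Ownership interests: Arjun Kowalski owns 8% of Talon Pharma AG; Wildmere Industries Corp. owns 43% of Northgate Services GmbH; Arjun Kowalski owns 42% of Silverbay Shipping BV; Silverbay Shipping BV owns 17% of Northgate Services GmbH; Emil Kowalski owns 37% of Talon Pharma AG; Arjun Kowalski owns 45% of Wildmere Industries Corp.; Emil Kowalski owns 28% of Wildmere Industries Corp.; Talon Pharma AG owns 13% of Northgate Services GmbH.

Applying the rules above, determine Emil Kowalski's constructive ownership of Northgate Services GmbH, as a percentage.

By parent–child attribution (R1), Emil Kowalski is treated as also owning Arjun Kowalski's interest in Wildmere Industries Corp, giving 28% + 45% = 73%.
By parent–child attribution (R1), Emil Kowalski is treated as also owning Arjun Kowalski's interest in Talon Pharma AG, giving 37% + 8% = 45%.
By parent–child attribution (R1), Emil Kowalski is treated as owning Arjun Kowalski's 42% interest in Silverbay Shipping BV.
Chain via Wildmere Industries Corp. (R2): 73% × 43% = 31.39% of Northgate Services GmbH.
Chain via Talon Pharma AG (R2): 45% × 13% = 5.85% of Northgate Services GmbH.
Chain via Silverbay Shipping BV (R2): 42% × 17% = 7.14% of Northgate Services GmbH.
Aggregating (R3): 31.39% + 5.85% + 7.14% = 44.38%.

44.38%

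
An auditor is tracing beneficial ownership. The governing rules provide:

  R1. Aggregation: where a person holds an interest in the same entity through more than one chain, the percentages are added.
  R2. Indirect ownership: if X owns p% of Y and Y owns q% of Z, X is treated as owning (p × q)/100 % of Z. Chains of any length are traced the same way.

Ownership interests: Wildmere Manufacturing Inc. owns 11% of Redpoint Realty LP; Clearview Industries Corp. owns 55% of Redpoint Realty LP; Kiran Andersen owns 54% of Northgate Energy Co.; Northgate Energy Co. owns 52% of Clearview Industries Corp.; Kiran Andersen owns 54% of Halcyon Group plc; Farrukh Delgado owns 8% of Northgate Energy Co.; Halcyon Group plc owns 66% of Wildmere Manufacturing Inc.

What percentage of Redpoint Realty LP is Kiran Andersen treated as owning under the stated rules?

Chain via Northgate Energy Co. → Clearview Industries Corp. (R2): 54% × 52% × 55% = 15.444% of Redpoint Realty LP.
Chain via Halcyon Group plc → Wildmere Manufacturing Inc. (R2): 54% × 66% × 11% = 3.9204% of Redpoint Realty LP.
Aggregating (R1): 15.444% + 3.9204% = 19.3644%.

19.3644%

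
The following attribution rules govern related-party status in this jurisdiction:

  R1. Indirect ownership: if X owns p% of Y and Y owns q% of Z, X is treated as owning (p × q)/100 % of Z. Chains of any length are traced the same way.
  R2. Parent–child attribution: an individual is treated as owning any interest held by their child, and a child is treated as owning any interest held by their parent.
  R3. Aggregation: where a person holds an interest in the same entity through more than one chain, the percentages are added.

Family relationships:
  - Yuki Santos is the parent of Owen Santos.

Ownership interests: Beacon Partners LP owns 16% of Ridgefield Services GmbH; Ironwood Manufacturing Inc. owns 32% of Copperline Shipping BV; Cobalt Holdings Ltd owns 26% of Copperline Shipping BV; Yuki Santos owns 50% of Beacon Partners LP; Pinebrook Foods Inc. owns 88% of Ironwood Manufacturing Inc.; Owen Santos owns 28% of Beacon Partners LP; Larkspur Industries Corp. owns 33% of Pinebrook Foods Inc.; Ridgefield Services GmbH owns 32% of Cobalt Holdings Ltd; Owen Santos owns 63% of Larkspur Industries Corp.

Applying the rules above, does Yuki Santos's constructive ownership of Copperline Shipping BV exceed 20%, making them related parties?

No

By parent–child attribution (R2), Yuki Santos is treated as also owning Owen Santos's interest in Beacon Partners LP, giving 50% + 28% = 78%.
By parent–child attribution (R2), Yuki Santos is treated as owning Owen Santos's 63% interest in Larkspur Industries Corp.
Chain via Beacon Partners LP → Ridgefield Services GmbH → Cobalt Holdings Ltd (R1): 78% × 16% × 32% × 26% = 1.038336% of Copperline Shipping BV.
Chain via Larkspur Industries Corp. → Pinebrook Foods Inc. → Ironwood Manufacturing Inc. (R1): 63% × 33% × 88% × 32% = 5.854464% of Copperline Shipping BV.
Aggregating (R3): 1.038336% + 5.854464% = 6.8928%.
6.8928% does not exceed the 20% threshold, so Yuki is not a related party to Copperline Shipping BV.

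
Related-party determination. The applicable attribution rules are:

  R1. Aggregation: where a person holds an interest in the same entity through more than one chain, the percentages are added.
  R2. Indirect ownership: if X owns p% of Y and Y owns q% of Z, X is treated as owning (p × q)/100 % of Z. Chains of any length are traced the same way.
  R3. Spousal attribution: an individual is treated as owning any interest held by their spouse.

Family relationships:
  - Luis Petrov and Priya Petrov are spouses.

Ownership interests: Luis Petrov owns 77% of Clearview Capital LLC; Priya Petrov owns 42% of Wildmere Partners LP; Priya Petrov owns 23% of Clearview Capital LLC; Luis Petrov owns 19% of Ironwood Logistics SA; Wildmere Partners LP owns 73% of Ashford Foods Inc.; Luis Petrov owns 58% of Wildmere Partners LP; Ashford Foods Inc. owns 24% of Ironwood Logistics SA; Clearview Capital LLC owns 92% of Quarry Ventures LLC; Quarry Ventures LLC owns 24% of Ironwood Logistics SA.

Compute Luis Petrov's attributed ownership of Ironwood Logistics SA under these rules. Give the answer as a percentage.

By spousal attribution (R3), Luis Petrov is treated as also owning Priya Petrov's interest in Wildmere Partners LP, giving 58% + 42% = 100%.
By spousal attribution (R3), Luis Petrov is treated as also owning Priya Petrov's interest in Clearview Capital LLC, giving 77% + 23% = 100%.
Chain via Wildmere Partners LP → Ashford Foods Inc. (R2): 100% × 73% × 24% = 17.52% of Ironwood Logistics SA.
Chain via Clearview Capital LLC → Quarry Ventures LLC (R2): 100% × 92% × 24% = 22.08% of Ironwood Logistics SA.
Direct interest in Ironwood Logistics SA: 19%.
Aggregating (R1): 17.52% + 22.08% + 19% = 58.6%.

58.6%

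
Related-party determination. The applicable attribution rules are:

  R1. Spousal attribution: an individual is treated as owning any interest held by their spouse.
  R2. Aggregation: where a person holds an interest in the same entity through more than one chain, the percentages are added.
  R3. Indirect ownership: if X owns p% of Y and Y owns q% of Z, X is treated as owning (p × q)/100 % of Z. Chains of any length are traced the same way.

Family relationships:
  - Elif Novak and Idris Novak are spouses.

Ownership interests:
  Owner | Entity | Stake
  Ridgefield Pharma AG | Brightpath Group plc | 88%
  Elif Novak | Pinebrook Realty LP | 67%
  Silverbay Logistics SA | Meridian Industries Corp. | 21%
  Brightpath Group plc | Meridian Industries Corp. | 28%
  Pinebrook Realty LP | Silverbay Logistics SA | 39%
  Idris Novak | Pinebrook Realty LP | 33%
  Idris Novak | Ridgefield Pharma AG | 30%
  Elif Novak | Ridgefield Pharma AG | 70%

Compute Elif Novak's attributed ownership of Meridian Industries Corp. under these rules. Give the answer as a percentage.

By spousal attribution (R1), Elif Novak is treated as also owning Idris Novak's interest in Ridgefield Pharma AG, giving 70% + 30% = 100%.
By spousal attribution (R1), Elif Novak is treated as also owning Idris Novak's interest in Pinebrook Realty LP, giving 67% + 33% = 100%.
Chain via Ridgefield Pharma AG → Brightpath Group plc (R3): 100% × 88% × 28% = 24.64% of Meridian Industries Corp.
Chain via Pinebrook Realty LP → Silverbay Logistics SA (R3): 100% × 39% × 21% = 8.19% of Meridian Industries Corp.
Aggregating (R2): 24.64% + 8.19% = 32.83%.

32.83%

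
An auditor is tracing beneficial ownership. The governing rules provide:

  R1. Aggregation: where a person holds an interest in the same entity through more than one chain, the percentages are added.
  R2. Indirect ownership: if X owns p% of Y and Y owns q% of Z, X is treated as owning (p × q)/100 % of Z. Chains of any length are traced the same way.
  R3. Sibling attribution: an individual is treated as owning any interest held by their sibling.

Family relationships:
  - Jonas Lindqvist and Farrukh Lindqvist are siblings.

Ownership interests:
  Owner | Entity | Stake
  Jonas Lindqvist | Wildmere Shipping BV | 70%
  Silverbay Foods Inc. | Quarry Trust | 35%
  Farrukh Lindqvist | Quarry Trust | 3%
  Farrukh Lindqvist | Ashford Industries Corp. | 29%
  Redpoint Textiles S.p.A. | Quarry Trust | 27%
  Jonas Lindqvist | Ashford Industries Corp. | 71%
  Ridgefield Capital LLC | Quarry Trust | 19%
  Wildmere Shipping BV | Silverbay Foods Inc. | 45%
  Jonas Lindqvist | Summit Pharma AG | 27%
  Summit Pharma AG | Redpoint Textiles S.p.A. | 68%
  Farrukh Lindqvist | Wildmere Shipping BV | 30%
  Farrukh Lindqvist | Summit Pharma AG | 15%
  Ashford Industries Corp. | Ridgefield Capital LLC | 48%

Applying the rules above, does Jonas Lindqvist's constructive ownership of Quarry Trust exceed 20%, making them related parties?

By sibling attribution (R3), Jonas Lindqvist is treated as also owning Farrukh Lindqvist's interest in Summit Pharma AG, giving 27% + 15% = 42%.
By sibling attribution (R3), Jonas Lindqvist is treated as also owning Farrukh Lindqvist's interest in Wildmere Shipping BV, giving 70% + 30% = 100%.
By sibling attribution (R3), Jonas Lindqvist is treated as also owning Farrukh Lindqvist's interest in Ashford Industries Corp, giving 71% + 29% = 100%.
By sibling attribution (R3), Jonas Lindqvist is treated as owning Farrukh Lindqvist's 3% interest in Quarry Trust.
Chain via Summit Pharma AG → Redpoint Textiles S.p.A. (R2): 42% × 68% × 27% = 7.7112% of Quarry Trust.
Chain via Wildmere Shipping BV → Silverbay Foods Inc. (R2): 100% × 45% × 35% = 15.75% of Quarry Trust.
Chain via Ashford Industries Corp. → Ridgefield Capital LLC (R2): 100% × 48% × 19% = 9.12% of Quarry Trust.
Direct interest in Quarry Trust: 3%.
Aggregating (R1): 7.7112% + 15.75% + 9.12% + 3% = 35.5812%.
35.5812% exceeds the 20% threshold, so Jonas is a related party to Quarry Trust.

Yes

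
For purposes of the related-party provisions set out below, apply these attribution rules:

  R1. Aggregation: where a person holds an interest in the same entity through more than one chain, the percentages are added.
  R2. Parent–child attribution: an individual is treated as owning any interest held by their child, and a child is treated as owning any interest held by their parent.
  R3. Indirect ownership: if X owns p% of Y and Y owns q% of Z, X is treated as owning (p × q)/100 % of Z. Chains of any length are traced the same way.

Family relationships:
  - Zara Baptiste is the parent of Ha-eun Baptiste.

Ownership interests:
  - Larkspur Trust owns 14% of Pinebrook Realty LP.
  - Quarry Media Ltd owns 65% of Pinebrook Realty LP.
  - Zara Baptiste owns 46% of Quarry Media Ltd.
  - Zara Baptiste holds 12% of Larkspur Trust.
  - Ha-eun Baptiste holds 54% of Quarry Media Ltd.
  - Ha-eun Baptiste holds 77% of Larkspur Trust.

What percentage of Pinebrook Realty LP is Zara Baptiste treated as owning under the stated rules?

By parent–child attribution (R2), Zara Baptiste is treated as also owning Ha-eun Baptiste's interest in Larkspur Trust, giving 12% + 77% = 89%.
By parent–child attribution (R2), Zara Baptiste is treated as also owning Ha-eun Baptiste's interest in Quarry Media Ltd, giving 46% + 54% = 100%.
Chain via Larkspur Trust (R3): 89% × 14% = 12.46% of Pinebrook Realty LP.
Chain via Quarry Media Ltd (R3): 100% × 65% = 65% of Pinebrook Realty LP.
Aggregating (R1): 12.46% + 65% = 77.46%.

77.46%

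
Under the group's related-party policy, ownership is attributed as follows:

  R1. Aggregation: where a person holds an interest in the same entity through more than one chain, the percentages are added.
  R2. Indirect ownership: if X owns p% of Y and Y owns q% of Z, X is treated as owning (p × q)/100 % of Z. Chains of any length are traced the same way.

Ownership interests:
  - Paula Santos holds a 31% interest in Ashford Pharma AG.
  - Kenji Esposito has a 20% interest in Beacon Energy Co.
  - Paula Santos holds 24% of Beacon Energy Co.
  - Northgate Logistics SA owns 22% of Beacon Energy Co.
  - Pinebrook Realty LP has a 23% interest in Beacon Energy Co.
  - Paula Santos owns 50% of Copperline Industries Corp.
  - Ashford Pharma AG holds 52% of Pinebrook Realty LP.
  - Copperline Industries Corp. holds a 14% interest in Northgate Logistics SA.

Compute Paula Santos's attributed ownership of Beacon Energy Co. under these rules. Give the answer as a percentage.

Chain via Copperline Industries Corp. → Northgate Logistics SA (R2): 50% × 14% × 22% = 1.54% of Beacon Energy Co.
Chain via Ashford Pharma AG → Pinebrook Realty LP (R2): 31% × 52% × 23% = 3.7076% of Beacon Energy Co.
Direct interest in Beacon Energy Co: 24%.
Aggregating (R1): 1.54% + 3.7076% + 24% = 29.2476%.

29.2476%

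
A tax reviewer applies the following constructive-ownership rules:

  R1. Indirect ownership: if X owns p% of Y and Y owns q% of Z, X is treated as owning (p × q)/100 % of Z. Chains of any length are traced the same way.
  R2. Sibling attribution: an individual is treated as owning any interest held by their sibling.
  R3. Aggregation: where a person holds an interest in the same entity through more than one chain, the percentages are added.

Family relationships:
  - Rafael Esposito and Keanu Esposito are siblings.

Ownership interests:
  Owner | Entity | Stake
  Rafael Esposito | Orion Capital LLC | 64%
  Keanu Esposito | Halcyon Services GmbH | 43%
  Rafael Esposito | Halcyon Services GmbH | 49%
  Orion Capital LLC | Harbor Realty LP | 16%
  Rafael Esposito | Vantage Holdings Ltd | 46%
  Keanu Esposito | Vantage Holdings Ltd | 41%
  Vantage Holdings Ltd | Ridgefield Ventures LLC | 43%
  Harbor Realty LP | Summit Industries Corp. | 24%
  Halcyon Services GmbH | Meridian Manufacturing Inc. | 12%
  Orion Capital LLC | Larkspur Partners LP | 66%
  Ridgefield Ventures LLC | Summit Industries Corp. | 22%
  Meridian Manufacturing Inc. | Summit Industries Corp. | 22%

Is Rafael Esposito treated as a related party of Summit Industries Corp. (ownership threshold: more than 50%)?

By sibling attribution (R2), Rafael Esposito is treated as also owning Keanu Esposito's interest in Halcyon Services GmbH, giving 49% + 43% = 92%.
By sibling attribution (R2), Rafael Esposito is treated as also owning Keanu Esposito's interest in Vantage Holdings Ltd, giving 46% + 41% = 87%.
Chain via Halcyon Services GmbH → Meridian Manufacturing Inc. (R1): 92% × 12% × 22% = 2.4288% of Summit Industries Corp.
Chain via Vantage Holdings Ltd → Ridgefield Ventures LLC (R1): 87% × 43% × 22% = 8.2302% of Summit Industries Corp.
Chain via Orion Capital LLC → Harbor Realty LP (R1): 64% × 16% × 24% = 2.4576% of Summit Industries Corp.
Aggregating (R3): 2.4288% + 8.2302% + 2.4576% = 13.1166%.
13.1166% does not exceed the 50% threshold, so Rafael is not a related party to Summit Industries Corp.

No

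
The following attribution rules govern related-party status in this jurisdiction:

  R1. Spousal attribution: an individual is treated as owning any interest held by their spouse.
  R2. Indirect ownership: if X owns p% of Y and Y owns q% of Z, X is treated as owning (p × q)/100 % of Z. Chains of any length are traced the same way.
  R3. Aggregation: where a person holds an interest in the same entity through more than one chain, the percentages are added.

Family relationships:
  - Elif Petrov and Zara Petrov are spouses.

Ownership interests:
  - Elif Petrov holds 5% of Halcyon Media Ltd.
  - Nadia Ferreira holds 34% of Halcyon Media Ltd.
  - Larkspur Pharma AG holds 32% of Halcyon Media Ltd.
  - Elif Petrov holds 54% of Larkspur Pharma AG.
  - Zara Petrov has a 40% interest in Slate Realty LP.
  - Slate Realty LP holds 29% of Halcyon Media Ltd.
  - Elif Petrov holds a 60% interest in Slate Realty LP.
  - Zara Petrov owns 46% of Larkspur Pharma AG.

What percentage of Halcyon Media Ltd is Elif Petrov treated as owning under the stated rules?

By spousal attribution (R1), Elif Petrov is treated as also owning Zara Petrov's interest in Slate Realty LP, giving 60% + 40% = 100%.
By spousal attribution (R1), Elif Petrov is treated as also owning Zara Petrov's interest in Larkspur Pharma AG, giving 54% + 46% = 100%.
Chain via Slate Realty LP (R2): 100% × 29% = 29% of Halcyon Media Ltd.
Chain via Larkspur Pharma AG (R2): 100% × 32% = 32% of Halcyon Media Ltd.
Direct interest in Halcyon Media Ltd: 5%.
Aggregating (R3): 29% + 32% + 5% = 66%.

66%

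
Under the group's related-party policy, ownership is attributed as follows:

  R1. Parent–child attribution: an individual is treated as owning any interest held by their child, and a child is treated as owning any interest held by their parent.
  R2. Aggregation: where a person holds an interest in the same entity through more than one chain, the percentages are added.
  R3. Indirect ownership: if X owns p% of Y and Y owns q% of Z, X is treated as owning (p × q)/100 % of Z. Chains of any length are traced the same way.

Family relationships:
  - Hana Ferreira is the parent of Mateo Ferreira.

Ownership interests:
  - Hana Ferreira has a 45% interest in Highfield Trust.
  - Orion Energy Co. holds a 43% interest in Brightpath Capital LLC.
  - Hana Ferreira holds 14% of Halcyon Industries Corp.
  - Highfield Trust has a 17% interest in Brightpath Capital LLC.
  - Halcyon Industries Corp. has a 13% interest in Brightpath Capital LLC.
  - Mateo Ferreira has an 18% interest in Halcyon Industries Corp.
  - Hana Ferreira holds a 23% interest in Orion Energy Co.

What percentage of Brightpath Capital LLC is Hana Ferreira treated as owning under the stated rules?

By parent–child attribution (R1), Hana Ferreira is treated as also owning Mateo Ferreira's interest in Halcyon Industries Corp, giving 14% + 18% = 32%.
Chain via Halcyon Industries Corp. (R3): 32% × 13% = 4.16% of Brightpath Capital LLC.
Chain via Highfield Trust (R3): 45% × 17% = 7.65% of Brightpath Capital LLC.
Chain via Orion Energy Co. (R3): 23% × 43% = 9.89% of Brightpath Capital LLC.
Aggregating (R2): 4.16% + 7.65% + 9.89% = 21.7%.

21.7%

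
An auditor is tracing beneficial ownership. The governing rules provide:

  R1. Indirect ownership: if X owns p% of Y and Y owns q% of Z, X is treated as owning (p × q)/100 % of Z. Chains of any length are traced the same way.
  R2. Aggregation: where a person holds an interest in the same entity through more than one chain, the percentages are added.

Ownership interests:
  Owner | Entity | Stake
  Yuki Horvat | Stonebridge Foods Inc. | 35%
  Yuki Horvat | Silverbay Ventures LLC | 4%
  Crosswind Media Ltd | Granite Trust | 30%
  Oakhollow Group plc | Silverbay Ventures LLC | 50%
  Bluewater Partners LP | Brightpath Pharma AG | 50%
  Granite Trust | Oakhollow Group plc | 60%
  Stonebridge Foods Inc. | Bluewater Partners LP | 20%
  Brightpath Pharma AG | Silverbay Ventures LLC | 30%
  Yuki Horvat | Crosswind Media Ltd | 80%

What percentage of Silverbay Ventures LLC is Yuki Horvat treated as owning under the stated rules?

12.25%

Chain via Stonebridge Foods Inc. → Bluewater Partners LP → Brightpath Pharma AG (R1): 35% × 20% × 50% × 30% = 1.05% of Silverbay Ventures LLC.
Chain via Crosswind Media Ltd → Granite Trust → Oakhollow Group plc (R1): 80% × 30% × 60% × 50% = 7.2% of Silverbay Ventures LLC.
Direct interest in Silverbay Ventures LLC: 4%.
Aggregating (R2): 1.05% + 7.2% + 4% = 12.25%.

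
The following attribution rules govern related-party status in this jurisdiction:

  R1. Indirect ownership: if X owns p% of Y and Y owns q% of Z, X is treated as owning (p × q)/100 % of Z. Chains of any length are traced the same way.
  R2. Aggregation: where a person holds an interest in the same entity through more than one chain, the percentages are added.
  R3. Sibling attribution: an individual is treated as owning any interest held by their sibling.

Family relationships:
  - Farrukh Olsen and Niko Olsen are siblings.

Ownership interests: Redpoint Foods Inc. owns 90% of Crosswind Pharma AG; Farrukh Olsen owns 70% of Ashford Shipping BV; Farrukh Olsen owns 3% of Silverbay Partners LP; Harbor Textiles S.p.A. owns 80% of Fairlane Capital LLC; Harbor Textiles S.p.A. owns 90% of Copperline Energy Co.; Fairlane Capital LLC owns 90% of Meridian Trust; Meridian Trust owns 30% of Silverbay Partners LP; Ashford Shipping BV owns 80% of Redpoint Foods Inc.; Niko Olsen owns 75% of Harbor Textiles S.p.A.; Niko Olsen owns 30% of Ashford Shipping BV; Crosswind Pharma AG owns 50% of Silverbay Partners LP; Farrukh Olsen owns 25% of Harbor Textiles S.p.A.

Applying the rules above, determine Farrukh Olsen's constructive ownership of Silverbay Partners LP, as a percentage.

60.6%

By sibling attribution (R3), Farrukh Olsen is treated as also owning Niko Olsen's interest in Harbor Textiles S.p.A, giving 25% + 75% = 100%.
By sibling attribution (R3), Farrukh Olsen is treated as also owning Niko Olsen's interest in Ashford Shipping BV, giving 70% + 30% = 100%.
Chain via Harbor Textiles S.p.A. → Fairlane Capital LLC → Meridian Trust (R1): 100% × 80% × 90% × 30% = 21.6% of Silverbay Partners LP.
Chain via Ashford Shipping BV → Redpoint Foods Inc. → Crosswind Pharma AG (R1): 100% × 80% × 90% × 50% = 36% of Silverbay Partners LP.
Direct interest in Silverbay Partners LP: 3%.
Aggregating (R2): 21.6% + 36% + 3% = 60.6%.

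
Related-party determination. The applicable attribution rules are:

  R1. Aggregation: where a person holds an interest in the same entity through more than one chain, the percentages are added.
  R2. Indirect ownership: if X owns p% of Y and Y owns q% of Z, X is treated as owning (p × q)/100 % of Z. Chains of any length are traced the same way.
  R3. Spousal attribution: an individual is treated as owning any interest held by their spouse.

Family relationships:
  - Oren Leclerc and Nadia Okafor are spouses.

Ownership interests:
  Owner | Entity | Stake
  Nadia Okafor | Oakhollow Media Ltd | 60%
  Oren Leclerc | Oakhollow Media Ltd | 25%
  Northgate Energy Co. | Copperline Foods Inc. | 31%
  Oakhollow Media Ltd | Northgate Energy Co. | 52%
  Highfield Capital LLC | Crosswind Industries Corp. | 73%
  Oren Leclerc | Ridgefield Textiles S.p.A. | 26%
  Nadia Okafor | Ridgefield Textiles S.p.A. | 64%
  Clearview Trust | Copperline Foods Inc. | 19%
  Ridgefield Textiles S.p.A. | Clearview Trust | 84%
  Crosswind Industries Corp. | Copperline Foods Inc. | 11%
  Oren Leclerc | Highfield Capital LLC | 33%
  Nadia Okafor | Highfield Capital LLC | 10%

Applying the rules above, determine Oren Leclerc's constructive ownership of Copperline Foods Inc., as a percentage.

By spousal attribution (R3), Oren Leclerc is treated as also owning Nadia Okafor's interest in Ridgefield Textiles S.p.A, giving 26% + 64% = 90%.
By spousal attribution (R3), Oren Leclerc is treated as also owning Nadia Okafor's interest in Oakhollow Media Ltd, giving 25% + 60% = 85%.
By spousal attribution (R3), Oren Leclerc is treated as also owning Nadia Okafor's interest in Highfield Capital LLC, giving 33% + 10% = 43%.
Chain via Ridgefield Textiles S.p.A. → Clearview Trust (R2): 90% × 84% × 19% = 14.364% of Copperline Foods Inc.
Chain via Oakhollow Media Ltd → Northgate Energy Co. (R2): 85% × 52% × 31% = 13.702% of Copperline Foods Inc.
Chain via Highfield Capital LLC → Crosswind Industries Corp. (R2): 43% × 73% × 11% = 3.4529% of Copperline Foods Inc.
Aggregating (R1): 14.364% + 13.702% + 3.4529% = 31.5189%.

31.5189%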